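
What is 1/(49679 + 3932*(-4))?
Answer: 1/33951 ≈ 2.9454e-5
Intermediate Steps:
1/(49679 + 3932*(-4)) = 1/(49679 - 15728) = 1/33951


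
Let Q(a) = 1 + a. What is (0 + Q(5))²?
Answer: 36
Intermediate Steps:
(0 + Q(5))² = (0 + (1 + 5))² = (0 + 6)² = 6² = 36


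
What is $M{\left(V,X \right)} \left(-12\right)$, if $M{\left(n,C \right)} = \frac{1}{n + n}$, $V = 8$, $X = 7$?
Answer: $- \frac{3}{4} \approx -0.75$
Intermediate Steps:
$M{\left(n,C \right)} = \frac{1}{2 n}$
$M{\left(V,X \right)} \left(-12\right) = \frac{1}{2 \cdot 8} \left(-12\right) = \frac{1}{2} \cdot \frac{1}{8} \left(-12\right) = \frac{1}{16} \left(-12\right) = - \frac{3}{4}$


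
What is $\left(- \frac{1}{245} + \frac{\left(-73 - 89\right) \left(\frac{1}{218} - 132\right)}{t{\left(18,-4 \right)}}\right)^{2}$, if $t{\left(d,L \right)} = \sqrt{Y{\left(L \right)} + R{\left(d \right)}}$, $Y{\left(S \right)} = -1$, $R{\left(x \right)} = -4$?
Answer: $- \frac{65217307767991244}{713157025} + \frac{186462 i \sqrt{5}}{5341} \approx -9.1449 \cdot 10^{7} + 78.064 i$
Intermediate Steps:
$t{\left(d,L \right)} = i \sqrt{5}$ ($t{\left(d,L \right)} = \sqrt{-1 - 4} = \sqrt{-5} = i \sqrt{5}$)
$\left(- \frac{1}{245} + \frac{\left(-73 - 89\right) \left(\frac{1}{218} - 132\right)}{t{\left(18,-4 \right)}}\right)^{2} = \left(- \frac{1}{245} + \frac{\left(-73 - 89\right) \left(\frac{1}{218} - 132\right)}{i \sqrt{5}}\right)^{2} = \left(\left(-1\right) \frac{1}{245} + - 162 \left(\frac{1}{218} - 132\right) \left(- \frac{i \sqrt{5}}{5}\right)\right)^{2} = \left(- \frac{1}{245} + \left(-162\right) \left(- \frac{28775}{218}\right) \left(- \frac{i \sqrt{5}}{5}\right)\right)^{2} = \left(- \frac{1}{245} + \frac{2330775 \left(- \frac{i \sqrt{5}}{5}\right)}{109}\right)^{2} = \left(- \frac{1}{245} - \frac{466155 i \sqrt{5}}{109}\right)^{2}$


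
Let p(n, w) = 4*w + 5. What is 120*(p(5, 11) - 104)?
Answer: -6600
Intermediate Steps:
p(n, w) = 5 + 4*w
120*(p(5, 11) - 104) = 120*((5 + 4*11) - 104) = 120*((5 + 44) - 104) = 120*(49 - 104) = 120*(-55) = -6600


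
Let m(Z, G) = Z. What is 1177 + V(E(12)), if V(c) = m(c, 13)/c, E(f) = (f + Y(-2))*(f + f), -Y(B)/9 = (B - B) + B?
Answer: 1178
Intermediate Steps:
Y(B) = -9*B (Y(B) = -9*((B - B) + B) = -9*(0 + B) = -9*B)
E(f) = 2*f*(18 + f) (E(f) = (f - 9*(-2))*(f + f) = (f + 18)*(2*f) = (18 + f)*(2*f) = 2*f*(18 + f))
V(c) = 1 (V(c) = c/c = 1)
1177 + V(E(12)) = 1177 + 1 = 1178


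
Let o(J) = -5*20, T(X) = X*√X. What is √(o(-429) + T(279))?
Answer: √(-100 + 837*√31) ≈ 67.529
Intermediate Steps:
T(X) = X^(3/2)
o(J) = -100
√(o(-429) + T(279)) = √(-100 + 279^(3/2)) = √(-100 + 837*√31)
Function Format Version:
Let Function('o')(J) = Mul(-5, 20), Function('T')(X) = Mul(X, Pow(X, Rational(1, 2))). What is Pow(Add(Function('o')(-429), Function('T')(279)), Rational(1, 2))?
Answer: Pow(Add(-100, Mul(837, Pow(31, Rational(1, 2)))), Rational(1, 2)) ≈ 67.529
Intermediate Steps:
Function('T')(X) = Pow(X, Rational(3, 2))
Function('o')(J) = -100
Pow(Add(Function('o')(-429), Function('T')(279)), Rational(1, 2)) = Pow(Add(-100, Pow(279, Rational(3, 2))), Rational(1, 2)) = Pow(Add(-100, Mul(837, Pow(31, Rational(1, 2)))), Rational(1, 2))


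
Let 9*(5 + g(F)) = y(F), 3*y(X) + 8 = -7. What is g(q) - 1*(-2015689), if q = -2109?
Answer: 18141151/9 ≈ 2.0157e+6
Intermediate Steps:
y(X) = -5 (y(X) = -8/3 + (⅓)*(-7) = -8/3 - 7/3 = -5)
g(F) = -50/9 (g(F) = -5 + (⅑)*(-5) = -5 - 5/9 = -50/9)
g(q) - 1*(-2015689) = -50/9 - 1*(-2015689) = -50/9 + 2015689 = 18141151/9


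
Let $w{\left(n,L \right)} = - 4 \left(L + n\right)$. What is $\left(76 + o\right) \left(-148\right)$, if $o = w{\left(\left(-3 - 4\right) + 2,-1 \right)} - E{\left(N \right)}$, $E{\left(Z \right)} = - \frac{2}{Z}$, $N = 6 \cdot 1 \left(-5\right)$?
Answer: $- \frac{221852}{15} \approx -14790.0$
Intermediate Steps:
$N = -30$ ($N = 6 \left(-5\right) = -30$)
$w{\left(n,L \right)} = - 4 L - 4 n$
$o = \frac{359}{15}$ ($o = \left(\left(-4\right) \left(-1\right) - 4 \left(\left(-3 - 4\right) + 2\right)\right) - - \frac{2}{-30} = \left(4 - 4 \left(-7 + 2\right)\right) - \left(-2\right) \left(- \frac{1}{30}\right) = \left(4 - -20\right) - \frac{1}{15} = \left(4 + 20\right) - \frac{1}{15} = 24 - \frac{1}{15} = \frac{359}{15} \approx 23.933$)
$\left(76 + o\right) \left(-148\right) = \left(76 + \frac{359}{15}\right) \left(-148\right) = \frac{1499}{15} \left(-148\right) = - \frac{221852}{15}$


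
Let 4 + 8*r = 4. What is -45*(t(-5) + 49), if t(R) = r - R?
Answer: -2430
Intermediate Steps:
r = 0 (r = -1/2 + (1/8)*4 = -1/2 + 1/2 = 0)
t(R) = -R (t(R) = 0 - R = -R)
-45*(t(-5) + 49) = -45*(-1*(-5) + 49) = -45*(5 + 49) = -45*54 = -2430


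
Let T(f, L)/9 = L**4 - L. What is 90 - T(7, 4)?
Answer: -2178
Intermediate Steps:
T(f, L) = -9*L + 9*L**4 (T(f, L) = 9*(L**4 - L) = -9*L + 9*L**4)
90 - T(7, 4) = 90 - 9*4*(-1 + 4**3) = 90 - 9*4*(-1 + 64) = 90 - 9*4*63 = 90 - 1*2268 = 90 - 2268 = -2178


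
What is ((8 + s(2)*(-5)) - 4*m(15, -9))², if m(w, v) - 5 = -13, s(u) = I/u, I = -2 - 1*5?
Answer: 13225/4 ≈ 3306.3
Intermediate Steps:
I = -7 (I = -2 - 5 = -7)
s(u) = -7/u
m(w, v) = -8 (m(w, v) = 5 - 13 = -8)
((8 + s(2)*(-5)) - 4*m(15, -9))² = ((8 - 7/2*(-5)) - 4*(-8))² = ((8 - 7*½*(-5)) + 32)² = ((8 - 7/2*(-5)) + 32)² = ((8 + 35/2) + 32)² = (51/2 + 32)² = (115/2)² = 13225/4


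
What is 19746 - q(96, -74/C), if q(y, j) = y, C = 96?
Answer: 19650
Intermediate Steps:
19746 - q(96, -74/C) = 19746 - 1*96 = 19746 - 96 = 19650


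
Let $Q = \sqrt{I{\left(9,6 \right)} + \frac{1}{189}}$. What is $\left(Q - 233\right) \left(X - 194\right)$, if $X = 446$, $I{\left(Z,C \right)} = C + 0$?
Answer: $-58716 + 4 \sqrt{23835} \approx -58098.0$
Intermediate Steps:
$I{\left(Z,C \right)} = C$
$Q = \frac{\sqrt{23835}}{63}$ ($Q = \sqrt{6 + \frac{1}{189}} = \sqrt{\frac{1135}{189}} = \frac{\sqrt{23835}}{63} \approx 2.4506$)
$\left(Q - 233\right) \left(X - 194\right) = \left(\frac{\sqrt{23835}}{63} - 233\right) \left(446 - 194\right) = \left(-233 + \frac{\sqrt{23835}}{63}\right) 252 = -58716 + 4 \sqrt{23835}$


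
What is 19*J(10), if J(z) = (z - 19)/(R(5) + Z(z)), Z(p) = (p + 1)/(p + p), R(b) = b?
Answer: -1140/37 ≈ -30.811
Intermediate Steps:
Z(p) = (1 + p)/(2*p) (Z(p) = (1 + p)/((2*p)) = (1 + p)*(1/(2*p)) = (1 + p)/(2*p))
J(z) = (-19 + z)/(5 + (1 + z)/(2*z)) (J(z) = (z - 19)/(5 + (1 + z)/(2*z)) = (-19 + z)/(5 + (1 + z)/(2*z)))
19*J(10) = 19*(2*10*(-19 + 10)/(1 + 11*10)) = 19*(2*10*(-9)/(1 + 110)) = 19*(2*10*(-9)/111) = 19*(2*10*(1/111)*(-9)) = 19*(-60/37) = -1140/37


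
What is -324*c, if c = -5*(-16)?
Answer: -25920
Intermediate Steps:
c = 80
-324*c = -324*80 = -25920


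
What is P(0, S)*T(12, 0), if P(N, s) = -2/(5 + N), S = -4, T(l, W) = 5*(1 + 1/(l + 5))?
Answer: -36/17 ≈ -2.1176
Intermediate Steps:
T(l, W) = 5 + 5/(5 + l) (T(l, W) = 5*(1 + 1/(5 + l)) = 5 + 5/(5 + l))
P(0, S)*T(12, 0) = (-2/(5 + 0))*(5*(6 + 12)/(5 + 12)) = (-2/5)*(5*18/17) = (-2*⅕)*(5*(1/17)*18) = -⅖*90/17 = -36/17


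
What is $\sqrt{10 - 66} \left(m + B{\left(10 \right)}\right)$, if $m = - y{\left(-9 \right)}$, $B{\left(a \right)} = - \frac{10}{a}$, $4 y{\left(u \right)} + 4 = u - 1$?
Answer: $5 i \sqrt{14} \approx 18.708 i$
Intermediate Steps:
$y{\left(u \right)} = - \frac{5}{4} + \frac{u}{4}$ ($y{\left(u \right)} = -1 + \frac{u - 1}{4} = -1 + \frac{-1 + u}{4} = -1 + \left(- \frac{1}{4} + \frac{u}{4}\right) = - \frac{5}{4} + \frac{u}{4}$)
$m = \frac{7}{2}$ ($m = - (- \frac{5}{4} + \frac{1}{4} \left(-9\right)) = - (- \frac{5}{4} - \frac{9}{4}) = \left(-1\right) \left(- \frac{7}{2}\right) = \frac{7}{2} \approx 3.5$)
$\sqrt{10 - 66} \left(m + B{\left(10 \right)}\right) = \sqrt{10 - 66} \left(\frac{7}{2} - \frac{10}{10}\right) = \sqrt{-56} \left(\frac{7}{2} - 1\right) = 2 i \sqrt{14} \left(\frac{7}{2} - 1\right) = 2 i \sqrt{14} \cdot \frac{5}{2} = 5 i \sqrt{14}$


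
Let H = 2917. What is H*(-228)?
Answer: -665076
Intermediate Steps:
H*(-228) = 2917*(-228) = -665076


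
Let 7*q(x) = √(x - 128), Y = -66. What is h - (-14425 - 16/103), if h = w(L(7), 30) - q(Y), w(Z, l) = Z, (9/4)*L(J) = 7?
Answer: 13375003/927 - I*√194/7 ≈ 14428.0 - 1.9898*I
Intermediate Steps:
L(J) = 28/9 (L(J) = (4/9)*7 = 28/9)
q(x) = √(-128 + x)/7 (q(x) = √(x - 128)/7 = √(-128 + x)/7)
h = 28/9 - I*√194/7 (h = 28/9 - √(-128 - 66)/7 = 28/9 - √(-194)/7 = 28/9 - I*√194/7 ≈ 3.1111 - 1.9898*I)
h - (-14425 - 16/103) = (28/9 - I*√194/7) - (-14425 - 16/103) = (28/9 - I*√194/7) - 1*(-1485791/103) = (28/9 - I*√194/7) + 1485791/103 = 13375003/927 - I*√194/7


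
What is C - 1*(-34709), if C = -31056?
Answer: 3653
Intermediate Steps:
C - 1*(-34709) = -31056 - 1*(-34709) = -31056 + 34709 = 3653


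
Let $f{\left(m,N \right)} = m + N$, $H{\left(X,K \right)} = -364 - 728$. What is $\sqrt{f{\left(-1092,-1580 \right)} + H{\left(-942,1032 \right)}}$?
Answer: $2 i \sqrt{941} \approx 61.351 i$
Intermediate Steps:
$H{\left(X,K \right)} = -1092$
$f{\left(m,N \right)} = N + m$
$\sqrt{f{\left(-1092,-1580 \right)} + H{\left(-942,1032 \right)}} = \sqrt{\left(-1580 - 1092\right) - 1092} = \sqrt{-2672 - 1092} = \sqrt{-3764} = 2 i \sqrt{941}$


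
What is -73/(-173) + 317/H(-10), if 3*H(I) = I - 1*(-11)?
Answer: 164596/173 ≈ 951.42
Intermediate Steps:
H(I) = 11/3 + I/3 (H(I) = (I - 1*(-11))/3 = (I + 11)/3 = (11 + I)/3 = 11/3 + I/3)
-73/(-173) + 317/H(-10) = -73/(-173) + 317/(11/3 + (1/3)*(-10)) = -73*(-1/173) + 317/(11/3 - 10/3) = 73/173 + 317/(1/3) = 73/173 + 317*3 = 73/173 + 951 = 164596/173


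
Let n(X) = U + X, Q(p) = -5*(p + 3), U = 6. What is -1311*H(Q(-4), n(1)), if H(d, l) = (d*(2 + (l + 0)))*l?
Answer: -412965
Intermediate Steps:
Q(p) = -15 - 5*p (Q(p) = -5*(3 + p) = -15 - 5*p)
n(X) = 6 + X
H(d, l) = d*l*(2 + l) (H(d, l) = (d*(2 + l))*l = d*l*(2 + l))
-1311*H(Q(-4), n(1)) = -1311*(-15 - 5*(-4))*(6 + 1)*(2 + (6 + 1)) = -1311*(-15 + 20)*7*(2 + 7) = -6555*7*9 = -1311*315 = -412965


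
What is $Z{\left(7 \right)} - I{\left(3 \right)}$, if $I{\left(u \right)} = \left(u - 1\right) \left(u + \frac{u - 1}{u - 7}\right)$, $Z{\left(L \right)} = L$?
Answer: $2$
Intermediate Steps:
$I{\left(u \right)} = \left(-1 + u\right) \left(u + \frac{-1 + u}{-7 + u}\right)$
$Z{\left(7 \right)} - I{\left(3 \right)} = 7 - \frac{1 + 3^{3} - 7 \cdot 3^{2} + 5 \cdot 3}{-7 + 3} = 7 - \frac{1 + 27 - 63 + 15}{-4} = 7 - - \frac{1 + 27 - 63 + 15}{4} = 7 - \left(- \frac{1}{4}\right) \left(-20\right) = 7 - 5 = 2$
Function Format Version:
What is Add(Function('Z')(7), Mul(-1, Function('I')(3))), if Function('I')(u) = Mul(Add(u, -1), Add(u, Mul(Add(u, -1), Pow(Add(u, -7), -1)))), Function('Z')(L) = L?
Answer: 2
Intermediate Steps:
Function('I')(u) = Mul(Add(-1, u), Add(u, Mul(Pow(Add(-7, u), -1), Add(-1, u)))) (Function('I')(u) = Mul(Add(-1, u), Add(u, Mul(Add(-1, u), Pow(Add(-7, u), -1)))) = Mul(Add(-1, u), Add(u, Mul(Pow(Add(-7, u), -1), Add(-1, u)))))
Add(Function('Z')(7), Mul(-1, Function('I')(3))) = Add(7, Mul(-1, Mul(Pow(Add(-7, 3), -1), Add(1, Pow(3, 3), Mul(-7, Pow(3, 2)), Mul(5, 3))))) = Add(7, Mul(-1, Mul(Pow(-4, -1), Add(1, 27, Mul(-7, 9), 15)))) = Add(7, Mul(-1, Mul(Rational(-1, 4), Add(1, 27, -63, 15)))) = Add(7, Mul(-1, Mul(Rational(-1, 4), -20))) = Add(7, Mul(-1, 5)) = Add(7, -5) = 2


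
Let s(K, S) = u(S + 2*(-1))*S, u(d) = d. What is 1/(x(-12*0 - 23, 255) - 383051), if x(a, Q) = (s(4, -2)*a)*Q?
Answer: -1/429971 ≈ -2.3257e-6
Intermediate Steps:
s(K, S) = S*(-2 + S) (s(K, S) = (S + 2*(-1))*S = (S - 2)*S = (-2 + S)*S = S*(-2 + S))
x(a, Q) = 8*Q*a (x(a, Q) = ((-2*(-2 - 2))*a)*Q = ((-2*(-4))*a)*Q = (8*a)*Q = 8*Q*a)
1/(x(-12*0 - 23, 255) - 383051) = 1/(8*255*(-12*0 - 23) - 383051) = 1/(8*255*(0 - 23) - 383051) = 1/(8*255*(-23) - 383051) = 1/(-46920 - 383051) = 1/(-429971) = -1/429971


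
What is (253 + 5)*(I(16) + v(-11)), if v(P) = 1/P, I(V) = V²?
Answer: 726270/11 ≈ 66025.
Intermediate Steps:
(253 + 5)*(I(16) + v(-11)) = (253 + 5)*(16² + 1/(-11)) = 258*(256 - 1/11) = 258*(2815/11) = 726270/11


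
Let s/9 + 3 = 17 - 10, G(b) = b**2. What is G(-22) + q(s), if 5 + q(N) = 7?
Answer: 486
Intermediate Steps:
s = 36 (s = -27 + 9*(17 - 10) = -27 + 9*7 = -27 + 63 = 36)
q(N) = 2 (q(N) = -5 + 7 = 2)
G(-22) + q(s) = (-22)**2 + 2 = 484 + 2 = 486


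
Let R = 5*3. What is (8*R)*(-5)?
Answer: -600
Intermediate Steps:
R = 15
(8*R)*(-5) = (8*15)*(-5) = 120*(-5) = -600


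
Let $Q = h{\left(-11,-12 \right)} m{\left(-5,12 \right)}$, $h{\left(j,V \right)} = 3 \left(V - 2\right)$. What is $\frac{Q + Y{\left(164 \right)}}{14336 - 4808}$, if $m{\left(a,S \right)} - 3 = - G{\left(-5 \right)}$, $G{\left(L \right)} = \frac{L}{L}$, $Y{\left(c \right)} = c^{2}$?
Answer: $\frac{6703}{2382} \approx 2.814$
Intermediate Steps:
$h{\left(j,V \right)} = -6 + 3 V$ ($h{\left(j,V \right)} = 3 \left(-2 + V\right) = -6 + 3 V$)
$G{\left(L \right)} = 1$
$m{\left(a,S \right)} = 2$ ($m{\left(a,S \right)} = 3 - 1 = 2$)
$Q = -84$ ($Q = \left(-6 + 3 \left(-12\right)\right) 2 = \left(-6 - 36\right) 2 = \left(-42\right) 2 = -84$)
$\frac{Q + Y{\left(164 \right)}}{14336 - 4808} = \frac{-84 + 164^{2}}{14336 - 4808} = \frac{-84 + 26896}{9528} = 26812 \cdot \frac{1}{9528} = \frac{6703}{2382}$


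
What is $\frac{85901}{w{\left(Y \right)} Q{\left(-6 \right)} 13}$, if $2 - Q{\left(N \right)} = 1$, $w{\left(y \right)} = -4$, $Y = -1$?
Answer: $- \frac{85901}{52} \approx -1651.9$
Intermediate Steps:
$Q{\left(N \right)} = 1$ ($Q{\left(N \right)} = 2 - 1 = 1$)
$\frac{85901}{w{\left(Y \right)} Q{\left(-6 \right)} 13} = \frac{85901}{\left(-4\right) 1 \cdot 13} = \frac{85901}{\left(-4\right) 13} = \frac{85901}{-52} = 85901 \left(- \frac{1}{52}\right) = - \frac{85901}{52}$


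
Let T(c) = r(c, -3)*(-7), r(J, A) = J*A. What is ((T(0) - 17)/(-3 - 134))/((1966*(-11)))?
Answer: -17/2962762 ≈ -5.7379e-6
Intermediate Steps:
r(J, A) = A*J
T(c) = 21*c (T(c) = -3*c*(-7) = 21*c)
((T(0) - 17)/(-3 - 134))/((1966*(-11))) = ((21*0 - 17)/(-3 - 134))/((1966*(-11))) = ((0 - 17)/(-137))/(-21626) = -17*(-1/137)*(-1/21626) = (17/137)*(-1/21626) = -17/2962762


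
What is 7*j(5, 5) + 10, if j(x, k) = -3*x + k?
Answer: -60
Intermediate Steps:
j(x, k) = k - 3*x
7*j(5, 5) + 10 = 7*(5 - 3*5) + 10 = 7*(5 - 15) + 10 = 7*(-10) + 10 = -70 + 10 = -60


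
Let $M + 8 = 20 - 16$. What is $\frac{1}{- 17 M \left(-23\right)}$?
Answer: $- \frac{1}{1564} \approx -0.00063939$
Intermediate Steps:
$M = -4$ ($M = -8 + \left(20 - 16\right) = -8 + 4 = -4$)
$\frac{1}{- 17 M \left(-23\right)} = \frac{1}{\left(-17\right) \left(-4\right) \left(-23\right)} = \frac{1}{68 \left(-23\right)} = \frac{1}{-1564} = - \frac{1}{1564}$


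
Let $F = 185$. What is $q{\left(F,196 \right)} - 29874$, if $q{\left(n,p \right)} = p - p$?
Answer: $-29874$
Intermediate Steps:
$q{\left(n,p \right)} = 0$
$q{\left(F,196 \right)} - 29874 = 0 - 29874 = -29874$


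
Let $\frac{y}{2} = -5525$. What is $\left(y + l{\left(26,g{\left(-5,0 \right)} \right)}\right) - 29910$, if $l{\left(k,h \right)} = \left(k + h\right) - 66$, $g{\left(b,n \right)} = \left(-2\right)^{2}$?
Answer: $-40996$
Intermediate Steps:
$y = -11050$ ($y = 2 \left(-5525\right) = -11050$)
$g{\left(b,n \right)} = 4$
$l{\left(k,h \right)} = -66 + h + k$ ($l{\left(k,h \right)} = \left(h + k\right) - 66 = -66 + h + k$)
$\left(y + l{\left(26,g{\left(-5,0 \right)} \right)}\right) - 29910 = \left(-11050 + \left(-66 + 4 + 26\right)\right) - 29910 = \left(-11050 - 36\right) - 29910 = -11086 - 29910 = -40996$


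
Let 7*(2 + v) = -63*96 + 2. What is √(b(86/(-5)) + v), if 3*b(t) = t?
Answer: I*√9607710/105 ≈ 29.52*I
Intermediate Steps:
b(t) = t/3
v = -6060/7 (v = -2 + (-63*96 + 2)/7 = -2 + (-6048 + 2)/7 = -2 + (⅐)*(-6046) = -2 - 6046/7 = -6060/7 ≈ -865.71)
√(b(86/(-5)) + v) = √((86/(-5))/3 - 6060/7) = √((86*(-⅕))/3 - 6060/7) = √((⅓)*(-86/5) - 6060/7) = √(-86/15 - 6060/7) = √(-91502/105) = I*√9607710/105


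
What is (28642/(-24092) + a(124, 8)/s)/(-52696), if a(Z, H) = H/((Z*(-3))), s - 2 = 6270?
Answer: 2088351527/92565577757184 ≈ 2.2561e-5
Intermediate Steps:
s = 6272 (s = 2 + 6270 = 6272)
a(Z, H) = -H/(3*Z) (a(Z, H) = H/((-3*Z)) = H*(-1/(3*Z)) = -H/(3*Z))
(28642/(-24092) + a(124, 8)/s)/(-52696) = (28642/(-24092) - ⅓*8/124/6272)/(-52696) = (28642*(-1/24092) - ⅓*8*1/124*(1/6272))*(-1/52696) = (-14321/12046 - 2/93*1/6272)*(-1/52696) = (-14321/12046 - 1/291648)*(-1/52696) = -2088351527/1756595904*(-1/52696) = 2088351527/92565577757184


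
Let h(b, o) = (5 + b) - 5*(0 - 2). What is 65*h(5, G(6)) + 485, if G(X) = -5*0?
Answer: 1785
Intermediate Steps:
G(X) = 0
h(b, o) = 15 + b (h(b, o) = (5 + b) - 5*(-2) = (5 + b) - 1*(-10) = (5 + b) + 10 = 15 + b)
65*h(5, G(6)) + 485 = 65*(15 + 5) + 485 = 65*20 + 485 = 1300 + 485 = 1785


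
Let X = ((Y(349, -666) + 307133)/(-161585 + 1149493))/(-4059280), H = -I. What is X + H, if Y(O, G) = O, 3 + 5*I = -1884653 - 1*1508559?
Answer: 1360745445887582419/2005097593120 ≈ 6.7864e+5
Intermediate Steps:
I = -678643 (I = -⅗ + (-1884653 - 1*1508559)/5 = -⅗ + (-1884653 - 1508559)/5 = -⅗ + (⅕)*(-3393212) = -⅗ - 3393212/5 = -678643)
H = 678643 (H = -1*(-678643) = 678643)
X = -153741/2005097593120 (X = ((349 + 307133)/(-161585 + 1149493))/(-4059280) = (307482/987908)*(-1/4059280) = (307482*(1/987908))*(-1/4059280) = (153741/493954)*(-1/4059280) = -153741/2005097593120 ≈ -7.6675e-8)
X + H = -153741/2005097593120 + 678643 = 1360745445887582419/2005097593120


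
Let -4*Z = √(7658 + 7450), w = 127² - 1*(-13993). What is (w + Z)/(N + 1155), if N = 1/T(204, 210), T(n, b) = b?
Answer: 6325620/242551 - 105*√3777/242551 ≈ 26.053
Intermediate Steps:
w = 30122 (w = 16129 + 13993 = 30122)
N = 1/210 ≈ 0.0047619
Z = -√3777/2 (Z = -√(7658 + 7450)/4 = -√3777/2 ≈ -30.729)
(w + Z)/(N + 1155) = (30122 - √3777/2)/(1/210 + 1155) = (30122 - √3777/2)/(242551/210) = (30122 - √3777/2)*(210/242551) = 6325620/242551 - 105*√3777/242551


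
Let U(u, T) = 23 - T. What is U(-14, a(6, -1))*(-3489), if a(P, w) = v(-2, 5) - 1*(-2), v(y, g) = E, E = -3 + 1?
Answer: -80247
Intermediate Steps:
E = -2
v(y, g) = -2
a(P, w) = 0 (a(P, w) = -2 - 1*(-2) = -2 + 2 = 0)
U(-14, a(6, -1))*(-3489) = (23 - 1*0)*(-3489) = (23 + 0)*(-3489) = 23*(-3489) = -80247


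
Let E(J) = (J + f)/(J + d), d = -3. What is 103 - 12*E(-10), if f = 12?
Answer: 1363/13 ≈ 104.85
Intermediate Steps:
E(J) = (12 + J)/(-3 + J) (E(J) = (J + 12)/(J - 3) = (12 + J)/(-3 + J))
103 - 12*E(-10) = 103 - 12*(12 - 10)/(-3 - 10) = 103 - 12*2/(-13) = 103 - (-12)*2/13 = 103 - 12*(-2/13) = 103 + 24/13 = 1363/13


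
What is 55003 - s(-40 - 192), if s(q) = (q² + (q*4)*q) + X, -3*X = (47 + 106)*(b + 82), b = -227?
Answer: -221512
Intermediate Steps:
X = 7395 (X = -(47 + 106)*(-227 + 82)/3 = -51*(-145) = -⅓*(-22185) = 7395)
s(q) = 7395 + 5*q² (s(q) = (q² + (q*4)*q) + 7395 = (q² + (4*q)*q) + 7395 = (q² + 4*q²) + 7395 = 5*q² + 7395 = 7395 + 5*q²)
55003 - s(-40 - 192) = 55003 - (7395 + 5*(-40 - 192)²) = 55003 - (7395 + 5*(-232)²) = 55003 - (7395 + 5*53824) = 55003 - (7395 + 269120) = 55003 - 1*276515 = 55003 - 276515 = -221512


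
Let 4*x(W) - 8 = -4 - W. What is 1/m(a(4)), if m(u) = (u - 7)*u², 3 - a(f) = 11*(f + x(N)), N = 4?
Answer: -1/80688 ≈ -1.2393e-5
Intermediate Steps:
x(W) = 1 - W/4 (x(W) = 2 + (-4 - W)/4 = 2 + (-1 - W/4) = 1 - W/4)
a(f) = 3 - 11*f (a(f) = 3 - 11*(f + (1 - ¼*4)) = 3 - 11*(f + (1 - 1)) = 3 - 11*(f + 0) = 3 - 11*f)
m(u) = u²*(-7 + u) (m(u) = (-7 + u)*u² = u²*(-7 + u))
1/m(a(4)) = 1/((3 - 11*4)²*(-7 + (3 - 11*4))) = 1/((3 - 44)²*(-7 + (3 - 44))) = 1/((-41)²*(-7 - 41)) = 1/(1681*(-48)) = 1/(-80688) = -1/80688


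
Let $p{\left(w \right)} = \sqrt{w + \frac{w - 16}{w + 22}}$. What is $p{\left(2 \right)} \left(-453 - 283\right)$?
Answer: $- \frac{368 \sqrt{51}}{3} \approx -876.02$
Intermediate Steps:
$p{\left(w \right)} = \sqrt{w + \frac{-16 + w}{22 + w}}$
$p{\left(2 \right)} \left(-453 - 283\right) = \sqrt{\frac{-16 + 2 + 2 \left(22 + 2\right)}{22 + 2}} \left(-453 - 283\right) = \sqrt{\frac{-16 + 2 + 2 \cdot 24}{24}} \left(-736\right) = \sqrt{\frac{-16 + 2 + 48}{24}} \left(-736\right) = \sqrt{\frac{1}{24} \cdot 34} \left(-736\right) = \sqrt{\frac{17}{12}} \left(-736\right) = \frac{\sqrt{51}}{6} \left(-736\right) = - \frac{368 \sqrt{51}}{3}$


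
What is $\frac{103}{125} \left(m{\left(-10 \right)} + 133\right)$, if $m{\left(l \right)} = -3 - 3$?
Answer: $\frac{13081}{125} \approx 104.65$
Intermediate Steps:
$m{\left(l \right)} = -6$ ($m{\left(l \right)} = -3 - 3 = -6$)
$\frac{103}{125} \left(m{\left(-10 \right)} + 133\right) = \frac{103}{125} \left(-6 + 133\right) = 103 \cdot \frac{1}{125} \cdot 127 = \frac{103}{125} \cdot 127 = \frac{13081}{125}$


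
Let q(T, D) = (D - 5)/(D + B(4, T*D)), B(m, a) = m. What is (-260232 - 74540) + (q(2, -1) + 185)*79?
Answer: -320315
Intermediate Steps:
q(T, D) = (-5 + D)/(4 + D) (q(T, D) = (D - 5)/(D + 4) = (-5 + D)/(4 + D))
(-260232 - 74540) + (q(2, -1) + 185)*79 = (-260232 - 74540) + ((-5 - 1)/(4 - 1) + 185)*79 = -334772 + (-6/3 + 185)*79 = -334772 + ((1/3)*(-6) + 185)*79 = -334772 + (-2 + 185)*79 = -334772 + 183*79 = -334772 + 14457 = -320315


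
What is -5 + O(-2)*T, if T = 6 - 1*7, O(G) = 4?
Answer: -9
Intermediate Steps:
T = -1 (T = 6 - 7 = -1)
-5 + O(-2)*T = -5 + 4*(-1) = -5 - 4 = -9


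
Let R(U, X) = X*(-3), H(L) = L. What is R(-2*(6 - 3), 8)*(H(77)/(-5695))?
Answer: 1848/5695 ≈ 0.32450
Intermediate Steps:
R(U, X) = -3*X
R(-2*(6 - 3), 8)*(H(77)/(-5695)) = (-3*8)*(77/(-5695)) = -1848*(-1)/5695 = -24*(-77/5695) = 1848/5695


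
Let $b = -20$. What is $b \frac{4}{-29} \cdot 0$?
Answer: $0$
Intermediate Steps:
$b \frac{4}{-29} \cdot 0 = - 20 \frac{4}{-29} \cdot 0 = - 20 \cdot 4 \left(- \frac{1}{29}\right) 0 = \left(-20\right) \left(- \frac{4}{29}\right) 0 = \frac{80}{29} \cdot 0 = 0$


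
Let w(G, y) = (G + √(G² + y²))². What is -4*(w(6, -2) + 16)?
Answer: -368 - 96*√10 ≈ -671.58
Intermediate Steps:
-4*(w(6, -2) + 16) = -4*((6 + √(6² + (-2)²))² + 16) = -4*((6 + √(36 + 4))² + 16) = -4*((6 + √40)² + 16) = -4*((6 + 2*√10)² + 16) = -4*(16 + (6 + 2*√10)²) = -64 - 4*(6 + 2*√10)²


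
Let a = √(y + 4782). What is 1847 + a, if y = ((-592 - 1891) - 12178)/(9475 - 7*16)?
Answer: 1847 + √46564492935/3121 ≈ 1916.1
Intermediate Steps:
y = -4887/3121 (y = (-2483 - 12178)/(9475 - 112) = -14661/9363 = -14661*1/9363 = -4887/3121 ≈ -1.5658)
a = √46564492935/3121 (a = √(-4887/3121 + 4782) = √(14919735/3121) = √46564492935/3121 ≈ 69.141)
1847 + a = 1847 + √46564492935/3121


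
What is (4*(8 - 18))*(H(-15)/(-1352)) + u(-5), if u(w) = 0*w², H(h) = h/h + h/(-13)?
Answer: 140/2197 ≈ 0.063723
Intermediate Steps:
H(h) = 1 - h/13 (H(h) = 1 + h*(-1/13) = 1 - h/13)
u(w) = 0
(4*(8 - 18))*(H(-15)/(-1352)) + u(-5) = (4*(8 - 18))*((1 - 1/13*(-15))/(-1352)) + 0 = (4*(-10))*((1 + 15/13)*(-1/1352)) + 0 = -1120*(-1)/(13*1352) + 0 = -40*(-7/4394) + 0 = 140/2197 + 0 = 140/2197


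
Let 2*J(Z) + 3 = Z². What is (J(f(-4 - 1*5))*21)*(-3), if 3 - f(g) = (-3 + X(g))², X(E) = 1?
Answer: 63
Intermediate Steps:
f(g) = -1 (f(g) = 3 - (-3 + 1)² = 3 - 1*(-2)² = 3 - 1*4 = 3 - 4 = -1)
J(Z) = -3/2 + Z²/2
(J(f(-4 - 1*5))*21)*(-3) = ((-3/2 + (½)*(-1)²)*21)*(-3) = ((-3/2 + (½)*1)*21)*(-3) = ((-3/2 + ½)*21)*(-3) = -1*21*(-3) = -21*(-3) = 63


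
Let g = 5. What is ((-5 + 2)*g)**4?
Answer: 50625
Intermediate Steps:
((-5 + 2)*g)**4 = ((-5 + 2)*5)**4 = (-3*5)**4 = (-15)**4 = 50625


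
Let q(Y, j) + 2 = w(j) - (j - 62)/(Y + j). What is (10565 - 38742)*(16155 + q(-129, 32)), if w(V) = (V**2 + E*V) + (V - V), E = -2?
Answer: -46771875787/97 ≈ -4.8218e+8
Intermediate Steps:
w(V) = V**2 - 2*V (w(V) = (V**2 - 2*V) + (V - V) = (V**2 - 2*V) + 0 = V**2 - 2*V)
q(Y, j) = -2 + j*(-2 + j) - (-62 + j)/(Y + j) (q(Y, j) = -2 + (j*(-2 + j) - (j - 62)/(Y + j)) = -2 + (j*(-2 + j) - (-62 + j)/(Y + j)) = -2 + j*(-2 + j) - (-62 + j)/(Y + j))
(10565 - 38742)*(16155 + q(-129, 32)) = (10565 - 38742)*(16155 + (62 - 3*32 - 2*(-129) + 32**2*(-2 + 32) - 129*32*(-2 + 32))/(-129 + 32)) = -28177*(16155 + (62 - 96 + 258 + 1024*30 - 129*32*30)/(-97)) = -28177*(16155 - (62 - 96 + 258 + 30720 - 123840)/97) = -28177*(16155 - 1/97*(-92896)) = -28177*(16155 + 92896/97) = -28177*1659931/97 = -46771875787/97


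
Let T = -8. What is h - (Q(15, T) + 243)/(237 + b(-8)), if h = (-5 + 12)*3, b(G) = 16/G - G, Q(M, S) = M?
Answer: 1615/81 ≈ 19.938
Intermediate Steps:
b(G) = -G + 16/G
h = 21 (h = 7*3 = 21)
h - (Q(15, T) + 243)/(237 + b(-8)) = 21 - (15 + 243)/(237 + (-1*(-8) + 16/(-8))) = 21 - 258/(237 + (8 + 16*(-1/8))) = 21 - 258/(237 + (8 - 2)) = 21 - 258/(237 + 6) = 21 - 258/243 = 21 - 1*86/81 = 21 - 86/81 = 1615/81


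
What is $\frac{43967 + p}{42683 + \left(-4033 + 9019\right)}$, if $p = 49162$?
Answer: $\frac{93129}{47669} \approx 1.9537$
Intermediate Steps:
$\frac{43967 + p}{42683 + \left(-4033 + 9019\right)} = \frac{43967 + 49162}{42683 + \left(-4033 + 9019\right)} = \frac{93129}{42683 + 4986} = \frac{93129}{47669}$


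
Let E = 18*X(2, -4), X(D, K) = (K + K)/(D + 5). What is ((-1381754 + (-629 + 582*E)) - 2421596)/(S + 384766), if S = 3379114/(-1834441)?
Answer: -2333379338881/235275715564 ≈ -9.9176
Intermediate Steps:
X(D, K) = 2*K/(5 + D) (X(D, K) = (2*K)/(5 + D) = 2*K/(5 + D))
E = -144/7 (E = 18*(2*(-4)/(5 + 2)) = 18*(2*(-4)/7) = 18*(2*(-4)*(⅐)) = 18*(-8/7) = -144/7 ≈ -20.571)
S = -3379114/1834441 (S = 3379114*(-1/1834441) = -3379114/1834441 ≈ -1.8420)
((-1381754 + (-629 + 582*E)) - 2421596)/(S + 384766) = ((-1381754 + (-629 + 582*(-144/7))) - 2421596)/(-3379114/1834441 + 384766) = ((-1381754 + (-629 - 83808/7)) - 2421596)/(705827146692/1834441) = ((-1381754 - 88211/7) - 2421596)*(1834441/705827146692) = (-9760489/7 - 2421596)*(1834441/705827146692) = -26711661/7*1834441/705827146692 = -2333379338881/235275715564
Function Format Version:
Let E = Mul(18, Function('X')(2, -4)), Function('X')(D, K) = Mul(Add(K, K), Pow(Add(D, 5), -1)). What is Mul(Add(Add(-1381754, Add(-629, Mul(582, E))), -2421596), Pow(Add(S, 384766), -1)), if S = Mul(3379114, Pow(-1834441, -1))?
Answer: Rational(-2333379338881, 235275715564) ≈ -9.9176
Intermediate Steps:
Function('X')(D, K) = Mul(2, K, Pow(Add(5, D), -1)) (Function('X')(D, K) = Mul(Mul(2, K), Pow(Add(5, D), -1)) = Mul(2, K, Pow(Add(5, D), -1)))
E = Rational(-144, 7) (E = Mul(18, Mul(2, -4, Pow(Add(5, 2), -1))) = Mul(18, Mul(2, -4, Pow(7, -1))) = Mul(18, Mul(2, -4, Rational(1, 7))) = Mul(18, Rational(-8, 7)) = Rational(-144, 7) ≈ -20.571)
S = Rational(-3379114, 1834441) (S = Mul(3379114, Rational(-1, 1834441)) = Rational(-3379114, 1834441) ≈ -1.8420)
Mul(Add(Add(-1381754, Add(-629, Mul(582, E))), -2421596), Pow(Add(S, 384766), -1)) = Mul(Add(Add(-1381754, Add(-629, Mul(582, Rational(-144, 7)))), -2421596), Pow(Add(Rational(-3379114, 1834441), 384766), -1)) = Mul(Add(Add(-1381754, Add(-629, Rational(-83808, 7))), -2421596), Pow(Rational(705827146692, 1834441), -1)) = Mul(Add(Add(-1381754, Rational(-88211, 7)), -2421596), Rational(1834441, 705827146692)) = Mul(Add(Rational(-9760489, 7), -2421596), Rational(1834441, 705827146692)) = Mul(Rational(-26711661, 7), Rational(1834441, 705827146692)) = Rational(-2333379338881, 235275715564)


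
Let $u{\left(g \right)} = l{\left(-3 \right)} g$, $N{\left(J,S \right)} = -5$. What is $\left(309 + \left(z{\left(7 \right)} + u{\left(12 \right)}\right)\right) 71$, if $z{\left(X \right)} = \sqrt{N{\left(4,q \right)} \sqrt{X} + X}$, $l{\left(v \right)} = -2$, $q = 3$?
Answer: $20235 + 71 \sqrt{7 - 5 \sqrt{7}} \approx 20235.0 + 177.2 i$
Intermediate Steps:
$u{\left(g \right)} = - 2 g$
$z{\left(X \right)} = \sqrt{X - 5 \sqrt{X}}$ ($z{\left(X \right)} = \sqrt{- 5 \sqrt{X} + X} = \sqrt{X - 5 \sqrt{X}}$)
$\left(309 + \left(z{\left(7 \right)} + u{\left(12 \right)}\right)\right) 71 = \left(309 + \left(\sqrt{7 - 5 \sqrt{7}} - 24\right)\right) 71 = \left(309 - \left(24 - \sqrt{7 - 5 \sqrt{7}}\right)\right) 71 = \left(285 + \sqrt{7 - 5 \sqrt{7}}\right) 71 = 20235 + 71 \sqrt{7 - 5 \sqrt{7}}$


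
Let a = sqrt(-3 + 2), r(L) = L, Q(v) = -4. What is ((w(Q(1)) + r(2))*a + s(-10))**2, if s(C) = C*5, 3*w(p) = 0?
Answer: 2496 - 200*I ≈ 2496.0 - 200.0*I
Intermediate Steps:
w(p) = 0 (w(p) = (1/3)*0 = 0)
s(C) = 5*C
a = I (a = sqrt(-1) = I ≈ 1.0*I)
((w(Q(1)) + r(2))*a + s(-10))**2 = ((0 + 2)*I + 5*(-10))**2 = (2*I - 50)**2 = (-50 + 2*I)**2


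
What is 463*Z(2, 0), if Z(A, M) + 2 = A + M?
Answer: 0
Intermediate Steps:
Z(A, M) = -2 + A + M (Z(A, M) = -2 + (A + M) = -2 + A + M)
463*Z(2, 0) = 463*(-2 + 2 + 0) = 463*0 = 0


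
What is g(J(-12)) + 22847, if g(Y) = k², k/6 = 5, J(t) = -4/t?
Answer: 23747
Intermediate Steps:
k = 30 (k = 6*5 = 30)
g(Y) = 900 (g(Y) = 30² = 900)
g(J(-12)) + 22847 = 900 + 22847 = 23747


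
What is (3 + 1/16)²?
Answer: 2401/256 ≈ 9.3789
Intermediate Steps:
(3 + 1/16)² = (49/16)² = 2401/256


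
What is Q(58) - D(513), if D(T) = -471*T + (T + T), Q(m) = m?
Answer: 240655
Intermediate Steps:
D(T) = -469*T (D(T) = -471*T + 2*T = -469*T)
Q(58) - D(513) = 58 - (-469)*513 = 58 - 1*(-240597) = 58 + 240597 = 240655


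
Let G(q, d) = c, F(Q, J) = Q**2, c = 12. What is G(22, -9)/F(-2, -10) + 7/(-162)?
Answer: 479/162 ≈ 2.9568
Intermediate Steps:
G(q, d) = 12
G(22, -9)/F(-2, -10) + 7/(-162) = 12/((-2)**2) + 7/(-162) = 12/4 + 7*(-1/162) = 12*(1/4) - 7/162 = 3 - 7/162 = 479/162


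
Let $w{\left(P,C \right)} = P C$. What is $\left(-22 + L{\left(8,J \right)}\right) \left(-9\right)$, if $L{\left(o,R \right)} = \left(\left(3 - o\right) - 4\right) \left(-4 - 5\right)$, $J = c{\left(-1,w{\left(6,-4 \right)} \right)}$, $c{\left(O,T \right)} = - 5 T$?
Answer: $-531$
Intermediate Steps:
$w{\left(P,C \right)} = C P$
$J = 120$ ($J = - 5 \left(\left(-4\right) 6\right) = \left(-5\right) \left(-24\right) = 120$)
$L{\left(o,R \right)} = 9 + 9 o$ ($L{\left(o,R \right)} = \left(-1 - o\right) \left(-9\right) = 9 + 9 o$)
$\left(-22 + L{\left(8,J \right)}\right) \left(-9\right) = \left(-22 + \left(9 + 9 \cdot 8\right)\right) \left(-9\right) = \left(-22 + \left(9 + 72\right)\right) \left(-9\right) = \left(-22 + 81\right) \left(-9\right) = 59 \left(-9\right) = -531$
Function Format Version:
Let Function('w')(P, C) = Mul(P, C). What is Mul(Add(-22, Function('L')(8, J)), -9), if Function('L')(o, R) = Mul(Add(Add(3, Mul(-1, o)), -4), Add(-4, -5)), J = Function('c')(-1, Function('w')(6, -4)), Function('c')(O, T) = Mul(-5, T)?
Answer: -531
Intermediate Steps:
Function('w')(P, C) = Mul(C, P)
J = 120 (J = Mul(-5, Mul(-4, 6)) = Mul(-5, -24) = 120)
Function('L')(o, R) = Add(9, Mul(9, o)) (Function('L')(o, R) = Mul(Add(-1, Mul(-1, o)), -9) = Add(9, Mul(9, o)))
Mul(Add(-22, Function('L')(8, J)), -9) = Mul(Add(-22, Add(9, Mul(9, 8))), -9) = Mul(Add(-22, Add(9, 72)), -9) = Mul(Add(-22, 81), -9) = Mul(59, -9) = -531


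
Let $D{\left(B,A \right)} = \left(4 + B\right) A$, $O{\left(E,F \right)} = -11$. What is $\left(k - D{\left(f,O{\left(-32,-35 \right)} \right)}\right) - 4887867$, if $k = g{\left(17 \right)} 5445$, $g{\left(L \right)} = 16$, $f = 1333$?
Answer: $-4786040$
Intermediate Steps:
$k = 87120$ ($k = 16 \cdot 5445 = 87120$)
$D{\left(B,A \right)} = A \left(4 + B\right)$
$\left(k - D{\left(f,O{\left(-32,-35 \right)} \right)}\right) - 4887867 = \left(87120 - - 11 \left(4 + 1333\right)\right) - 4887867 = \left(87120 - \left(-11\right) 1337\right) - 4887867 = \left(87120 - -14707\right) - 4887867 = \left(87120 + 14707\right) - 4887867 = 101827 - 4887867 = -4786040$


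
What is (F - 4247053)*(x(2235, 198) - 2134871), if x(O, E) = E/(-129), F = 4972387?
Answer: -66585312314346/43 ≈ -1.5485e+12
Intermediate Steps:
x(O, E) = -E/129 (x(O, E) = E*(-1/129) = -E/129)
(F - 4247053)*(x(2235, 198) - 2134871) = (4972387 - 4247053)*(-1/129*198 - 2134871) = 725334*(-66/43 - 2134871) = 725334*(-91799519/43) = -66585312314346/43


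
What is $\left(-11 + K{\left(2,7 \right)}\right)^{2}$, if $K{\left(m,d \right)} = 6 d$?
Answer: $961$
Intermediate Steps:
$\left(-11 + K{\left(2,7 \right)}\right)^{2} = \left(-11 + 6 \cdot 7\right)^{2} = \left(-11 + 42\right)^{2} = 31^{2} = 961$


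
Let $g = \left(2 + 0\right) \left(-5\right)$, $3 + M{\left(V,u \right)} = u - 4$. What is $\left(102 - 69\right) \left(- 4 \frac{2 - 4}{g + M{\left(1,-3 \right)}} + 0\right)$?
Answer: $- \frac{66}{5} \approx -13.2$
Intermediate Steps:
$M{\left(V,u \right)} = -7 + u$ ($M{\left(V,u \right)} = -3 + \left(u - 4\right) = -3 + \left(-4 + u\right) = -7 + u$)
$g = -10$ ($g = 2 \left(-5\right) = -10$)
$\left(102 - 69\right) \left(- 4 \frac{2 - 4}{g + M{\left(1,-3 \right)}} + 0\right) = \left(102 - 69\right) \left(- 4 \frac{2 - 4}{-10 - 10} + 0\right) = \left(102 - 69\right) \left(- 4 \left(- \frac{2}{-10 - 10}\right) + 0\right) = 33 \left(- 4 \left(- \frac{2}{-20}\right) + 0\right) = 33 \left(- 4 \left(\left(-2\right) \left(- \frac{1}{20}\right)\right) + 0\right) = 33 \left(\left(-4\right) \frac{1}{10} + 0\right) = 33 \left(- \frac{2}{5} + 0\right) = 33 \left(- \frac{2}{5}\right) = - \frac{66}{5}$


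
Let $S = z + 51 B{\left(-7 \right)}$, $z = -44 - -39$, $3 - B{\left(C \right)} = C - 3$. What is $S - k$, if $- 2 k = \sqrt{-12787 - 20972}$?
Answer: $658 + \frac{33 i \sqrt{31}}{2} \approx 658.0 + 91.868 i$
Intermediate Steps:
$B{\left(C \right)} = 6 - C$ ($B{\left(C \right)} = 3 - \left(C - 3\right) = 3 - \left(-3 + C\right) = 6 - C$)
$z = -5$ ($z = -44 + 39 = -5$)
$k = - \frac{33 i \sqrt{31}}{2}$ ($k = - \frac{\sqrt{-12787 - 20972}}{2} = - \frac{\sqrt{-33759}}{2} = - \frac{33 i \sqrt{31}}{2} \approx - 91.868 i$)
$S = 658$ ($S = -5 + 51 \left(6 - -7\right) = -5 + 51 \left(6 + 7\right) = -5 + 51 \cdot 13 = -5 + 663 = 658$)
$S - k = 658 - - \frac{33 i \sqrt{31}}{2} = 658 + \frac{33 i \sqrt{31}}{2}$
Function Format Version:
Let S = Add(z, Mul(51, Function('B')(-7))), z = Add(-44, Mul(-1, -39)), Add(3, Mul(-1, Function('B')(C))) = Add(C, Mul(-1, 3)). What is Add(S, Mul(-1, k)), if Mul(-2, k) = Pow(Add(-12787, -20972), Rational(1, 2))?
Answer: Add(658, Mul(Rational(33, 2), I, Pow(31, Rational(1, 2)))) ≈ Add(658.00, Mul(91.868, I))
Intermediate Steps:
Function('B')(C) = Add(6, Mul(-1, C)) (Function('B')(C) = Add(3, Mul(-1, Add(C, Mul(-1, 3)))) = Add(3, Mul(-1, Add(C, -3))) = Add(3, Mul(-1, Add(-3, C))) = Add(3, Add(3, Mul(-1, C))) = Add(6, Mul(-1, C)))
z = -5 (z = Add(-44, 39) = -5)
k = Mul(Rational(-33, 2), I, Pow(31, Rational(1, 2))) (k = Mul(Rational(-1, 2), Pow(Add(-12787, -20972), Rational(1, 2))) = Mul(Rational(-1, 2), Pow(-33759, Rational(1, 2))) = Mul(Rational(-1, 2), Mul(33, I, Pow(31, Rational(1, 2)))) = Mul(Rational(-33, 2), I, Pow(31, Rational(1, 2))) ≈ Mul(-91.868, I))
S = 658 (S = Add(-5, Mul(51, Add(6, Mul(-1, -7)))) = Add(-5, Mul(51, Add(6, 7))) = Add(-5, Mul(51, 13)) = Add(-5, 663) = 658)
Add(S, Mul(-1, k)) = Add(658, Mul(-1, Mul(Rational(-33, 2), I, Pow(31, Rational(1, 2))))) = Add(658, Mul(Rational(33, 2), I, Pow(31, Rational(1, 2))))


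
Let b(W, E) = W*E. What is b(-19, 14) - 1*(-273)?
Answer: 7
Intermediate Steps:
b(W, E) = E*W
b(-19, 14) - 1*(-273) = 14*(-19) - 1*(-273) = -266 + 273 = 7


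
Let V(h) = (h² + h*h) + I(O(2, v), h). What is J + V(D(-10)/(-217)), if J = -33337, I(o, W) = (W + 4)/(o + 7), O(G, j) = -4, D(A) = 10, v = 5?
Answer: -1569743731/47089 ≈ -33336.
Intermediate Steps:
I(o, W) = (4 + W)/(7 + o)
V(h) = 4/3 + 2*h² + h/3 (V(h) = (h² + h*h) + (4 + h)/(7 - 4) = (h² + h²) + (4 + h)/3 = 2*h² + (4 + h)/3 = 2*h² + (4/3 + h/3) = 4/3 + 2*h² + h/3)
J + V(D(-10)/(-217)) = -33337 + (4/3 + 2*(10/(-217))² + (10/(-217))/3) = -33337 + (4/3 + 2*(10*(-1/217))² + (10*(-1/217))/3) = -33337 + (4/3 + 2*(-10/217)² + (⅓)*(-10/217)) = -33337 + (4/3 + 2*(100/47089) - 10/651) = -33337 + (4/3 + 200/47089 - 10/651) = -33337 + 62262/47089 = -1569743731/47089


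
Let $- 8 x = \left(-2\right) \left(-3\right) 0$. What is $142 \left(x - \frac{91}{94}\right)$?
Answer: $- \frac{6461}{47} \approx -137.47$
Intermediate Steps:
$x = 0$ ($x = - \frac{\left(-2\right) \left(-3\right) 0}{8} = - \frac{6 \cdot 0}{8} = \left(- \frac{1}{8}\right) 0 = 0$)
$142 \left(x - \frac{91}{94}\right) = 142 \left(0 - \frac{91}{94}\right) = 142 \left(- \frac{91}{94}\right) = - \frac{6461}{47}$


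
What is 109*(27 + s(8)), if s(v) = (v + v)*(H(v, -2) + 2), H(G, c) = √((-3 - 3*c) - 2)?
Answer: 8175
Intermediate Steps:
H(G, c) = √(-5 - 3*c)
s(v) = 6*v (s(v) = (v + v)*(√(-5 - 3*(-2)) + 2) = (2*v)*(√(-5 + 6) + 2) = (2*v)*(√1 + 2) = (2*v)*(1 + 2) = (2*v)*3 = 6*v)
109*(27 + s(8)) = 109*(27 + 6*8) = 109*(27 + 48) = 109*75 = 8175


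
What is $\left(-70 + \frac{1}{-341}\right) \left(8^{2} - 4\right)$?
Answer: $- \frac{1432260}{341} \approx -4200.2$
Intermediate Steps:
$\left(-70 + \frac{1}{-341}\right) \left(8^{2} - 4\right) = \left(-70 - \frac{1}{341}\right) \left(64 - 4\right) = \left(- \frac{23871}{341}\right) 60 = - \frac{1432260}{341}$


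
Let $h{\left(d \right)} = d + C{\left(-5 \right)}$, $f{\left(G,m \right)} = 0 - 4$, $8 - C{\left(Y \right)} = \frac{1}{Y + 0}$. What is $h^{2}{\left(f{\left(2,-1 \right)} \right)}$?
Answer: $\frac{441}{25} \approx 17.64$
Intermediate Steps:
$C{\left(Y \right)} = 8 - \frac{1}{Y}$ ($C{\left(Y \right)} = 8 - \frac{1}{Y + 0} = 8 - \frac{1}{Y}$)
$f{\left(G,m \right)} = -4$ ($f{\left(G,m \right)} = 0 - 4 = -4$)
$h{\left(d \right)} = \frac{41}{5} + d$ ($h{\left(d \right)} = d + \left(8 - \frac{1}{-5}\right) = d + \left(8 - - \frac{1}{5}\right) = d + \left(8 + \frac{1}{5}\right) = d + \frac{41}{5} = \frac{41}{5} + d$)
$h^{2}{\left(f{\left(2,-1 \right)} \right)} = \left(\frac{41}{5} - 4\right)^{2} = \left(\frac{21}{5}\right)^{2} = \frac{441}{25}$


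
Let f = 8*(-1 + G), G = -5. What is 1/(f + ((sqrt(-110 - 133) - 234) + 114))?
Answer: -56/9489 - I*sqrt(3)/3163 ≈ -0.0059016 - 0.0005476*I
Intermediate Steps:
f = -48 (f = 8*(-1 - 5) = 8*(-6) = -48)
1/(f + ((sqrt(-110 - 133) - 234) + 114)) = 1/(-48 + ((sqrt(-110 - 133) - 234) + 114)) = 1/(-48 + ((sqrt(-243) - 234) + 114)) = 1/(-48 + ((9*I*sqrt(3) - 234) + 114)) = 1/(-48 + ((-234 + 9*I*sqrt(3)) + 114)) = 1/(-48 + (-120 + 9*I*sqrt(3))) = 1/(-168 + 9*I*sqrt(3))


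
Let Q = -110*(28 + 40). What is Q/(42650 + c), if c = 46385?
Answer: -1496/17807 ≈ -0.084012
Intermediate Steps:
Q = -7480 (Q = -110*68 = -7480)
Q/(42650 + c) = -7480/(42650 + 46385) = -7480/89035 = -7480*1/89035 = -1496/17807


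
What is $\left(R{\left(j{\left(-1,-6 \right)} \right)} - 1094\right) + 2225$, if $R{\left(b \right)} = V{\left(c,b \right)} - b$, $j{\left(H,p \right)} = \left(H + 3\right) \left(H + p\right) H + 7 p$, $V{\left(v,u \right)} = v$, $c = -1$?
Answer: $1158$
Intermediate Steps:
$j{\left(H,p \right)} = 7 p + H \left(3 + H\right) \left(H + p\right)$ ($j{\left(H,p \right)} = \left(3 + H\right) \left(H + p\right) H + 7 p = H \left(3 + H\right) \left(H + p\right) + 7 p = 7 p + H \left(3 + H\right) \left(H + p\right)$)
$R{\left(b \right)} = -1 - b$
$\left(R{\left(j{\left(-1,-6 \right)} \right)} - 1094\right) + 2225 = \left(\left(-1 - \left(\left(-1\right)^{3} + 3 \left(-1\right)^{2} + 7 \left(-6\right) - 6 \left(-1\right)^{2} + 3 \left(-1\right) \left(-6\right)\right)\right) - 1094\right) + 2225 = \left(\left(-1 - \left(-1 + 3 \cdot 1 - 42 - 6 + 18\right)\right) - 1094\right) + 2225 = \left(\left(-1 - \left(-1 + 3 - 42 - 6 + 18\right)\right) - 1094\right) + 2225 = \left(\left(-1 - -28\right) - 1094\right) + 2225 = \left(\left(-1 + 28\right) - 1094\right) + 2225 = \left(27 - 1094\right) + 2225 = -1067 + 2225 = 1158$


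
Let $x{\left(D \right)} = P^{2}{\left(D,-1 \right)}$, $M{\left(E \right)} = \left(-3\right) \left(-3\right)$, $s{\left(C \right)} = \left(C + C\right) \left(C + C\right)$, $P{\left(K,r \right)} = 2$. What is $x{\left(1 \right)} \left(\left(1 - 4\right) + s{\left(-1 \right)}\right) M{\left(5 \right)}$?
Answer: $36$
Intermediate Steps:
$s{\left(C \right)} = 4 C^{2}$ ($s{\left(C \right)} = 2 C 2 C = 4 C^{2}$)
$M{\left(E \right)} = 9$
$x{\left(D \right)} = 4$ ($x{\left(D \right)} = 2^{2} = 4$)
$x{\left(1 \right)} \left(\left(1 - 4\right) + s{\left(-1 \right)}\right) M{\left(5 \right)} = 4 \left(\left(1 - 4\right) + 4 \left(-1\right)^{2}\right) 9 = 4 \left(-3 + 4 \cdot 1\right) 9 = 4 \left(-3 + 4\right) 9 = 4 \cdot 1 \cdot 9 = 4 \cdot 9 = 36$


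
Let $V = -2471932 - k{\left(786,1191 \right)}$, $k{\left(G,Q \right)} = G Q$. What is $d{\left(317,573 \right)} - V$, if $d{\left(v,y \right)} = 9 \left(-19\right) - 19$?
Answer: $3407868$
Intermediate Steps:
$d{\left(v,y \right)} = -190$ ($d{\left(v,y \right)} = -171 - 19 = -190$)
$V = -3408058$ ($V = -2471932 - 786 \cdot 1191 = -2471932 - 936126 = -3408058$)
$d{\left(317,573 \right)} - V = -190 - -3408058 = -190 + 3408058 = 3407868$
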